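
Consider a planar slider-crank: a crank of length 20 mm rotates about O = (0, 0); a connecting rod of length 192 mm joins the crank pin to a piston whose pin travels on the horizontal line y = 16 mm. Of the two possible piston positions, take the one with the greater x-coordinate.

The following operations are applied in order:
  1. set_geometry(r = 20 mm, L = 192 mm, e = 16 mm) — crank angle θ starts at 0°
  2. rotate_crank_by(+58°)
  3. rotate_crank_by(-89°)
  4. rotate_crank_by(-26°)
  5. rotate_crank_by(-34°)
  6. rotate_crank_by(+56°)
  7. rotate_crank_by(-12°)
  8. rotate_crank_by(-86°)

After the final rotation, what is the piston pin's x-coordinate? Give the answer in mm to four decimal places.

set_geometry: r = 20 mm, L = 192 mm, e = 16 mm; θ ← 0°
rotate_crank_by(+58°): θ ← 0° +58° = 58°
rotate_crank_by(-89°): θ ← 58° -89° = -31°
rotate_crank_by(-26°): θ ← -31° -26° = -57°
rotate_crank_by(-34°): θ ← -57° -34° = -91°
rotate_crank_by(+56°): θ ← -91° +56° = -35°
rotate_crank_by(-12°): θ ← -35° -12° = -47°
rotate_crank_by(-86°): θ ← -47° -86° = -133°
crank pin P = (r cos θ, r sin θ) = (-13.639967, -14.627074)
h = r sin θ − e = -14.627074 − 16 = -30.627074
x = r cos θ + √(L² − h²) = -13.639967 + √(36864.0 − 938.0177) = -13.639967 + 189.541506 = 175.901538

175.9015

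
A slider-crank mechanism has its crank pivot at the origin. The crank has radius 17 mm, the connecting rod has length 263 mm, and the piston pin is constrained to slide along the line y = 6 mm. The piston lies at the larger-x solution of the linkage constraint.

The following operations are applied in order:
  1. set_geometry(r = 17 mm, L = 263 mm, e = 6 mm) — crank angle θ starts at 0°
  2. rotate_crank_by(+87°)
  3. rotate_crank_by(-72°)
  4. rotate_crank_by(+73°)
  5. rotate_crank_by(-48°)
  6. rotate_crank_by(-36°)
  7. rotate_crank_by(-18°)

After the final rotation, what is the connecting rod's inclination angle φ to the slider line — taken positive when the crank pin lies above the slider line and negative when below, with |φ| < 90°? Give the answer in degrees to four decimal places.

-2.2036

set_geometry: r = 17 mm, L = 263 mm, e = 6 mm; θ ← 0°
rotate_crank_by(+87°): θ ← 0° +87° = 87°
rotate_crank_by(-72°): θ ← 87° -72° = 15°
rotate_crank_by(+73°): θ ← 15° +73° = 88°
rotate_crank_by(-48°): θ ← 88° -48° = 40°
rotate_crank_by(-36°): θ ← 40° -36° = 4°
rotate_crank_by(-18°): θ ← 4° -18° = -14°
crank pin P = (r cos θ, r sin θ) = (16.495027, -4.112672)
h = r sin θ − e = -4.112672 − 6 = -10.112672
sin φ = h / L = -10.112672 / 263 = -0.03845123
φ = arcsin(-0.03845123) = -2.203636°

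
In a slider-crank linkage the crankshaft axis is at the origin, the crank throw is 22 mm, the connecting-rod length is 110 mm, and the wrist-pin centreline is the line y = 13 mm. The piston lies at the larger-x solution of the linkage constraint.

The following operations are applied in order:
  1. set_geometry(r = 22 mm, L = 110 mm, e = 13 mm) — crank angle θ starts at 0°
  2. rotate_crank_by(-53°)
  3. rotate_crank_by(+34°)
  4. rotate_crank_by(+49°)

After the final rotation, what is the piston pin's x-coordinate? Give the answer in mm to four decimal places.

129.0344

set_geometry: r = 22 mm, L = 110 mm, e = 13 mm; θ ← 0°
rotate_crank_by(-53°): θ ← 0° -53° = -53°
rotate_crank_by(+34°): θ ← -53° +34° = -19°
rotate_crank_by(+49°): θ ← -19° +49° = 30°
crank pin P = (r cos θ, r sin θ) = (19.052559, 11.000000)
h = r sin θ − e = 11.000000 − 13 = -2.000000
x = r cos θ + √(L² − h²) = 19.052559 + √(12100.0 − 4.0000) = 19.052559 + 109.981817 = 129.034376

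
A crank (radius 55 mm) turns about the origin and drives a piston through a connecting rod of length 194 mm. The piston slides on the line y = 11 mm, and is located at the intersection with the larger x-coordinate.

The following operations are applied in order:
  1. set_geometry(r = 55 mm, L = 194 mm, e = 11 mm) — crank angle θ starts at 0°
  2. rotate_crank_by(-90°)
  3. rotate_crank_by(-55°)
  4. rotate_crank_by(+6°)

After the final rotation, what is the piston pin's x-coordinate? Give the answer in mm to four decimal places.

146.6908

set_geometry: r = 55 mm, L = 194 mm, e = 11 mm; θ ← 0°
rotate_crank_by(-90°): θ ← 0° -90° = -90°
rotate_crank_by(-55°): θ ← -90° -55° = -145°
rotate_crank_by(+6°): θ ← -145° +6° = -139°
crank pin P = (r cos θ, r sin θ) = (-41.509027, -36.083247)
h = r sin θ − e = -36.083247 − 11 = -47.083247
x = r cos θ + √(L² − h²) = -41.509027 + √(37636.0 − 2216.8321) = -41.509027 + 188.199808 = 146.690782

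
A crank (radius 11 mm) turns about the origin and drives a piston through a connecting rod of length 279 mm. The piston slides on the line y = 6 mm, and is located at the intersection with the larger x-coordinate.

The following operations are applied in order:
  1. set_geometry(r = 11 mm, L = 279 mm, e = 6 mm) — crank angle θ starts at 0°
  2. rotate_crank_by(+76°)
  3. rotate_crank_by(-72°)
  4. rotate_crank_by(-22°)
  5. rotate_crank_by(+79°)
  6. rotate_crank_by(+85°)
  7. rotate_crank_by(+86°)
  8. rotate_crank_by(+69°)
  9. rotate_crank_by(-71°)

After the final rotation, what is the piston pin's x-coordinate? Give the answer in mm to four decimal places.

set_geometry: r = 11 mm, L = 279 mm, e = 6 mm; θ ← 0°
rotate_crank_by(+76°): θ ← 0° +76° = 76°
rotate_crank_by(-72°): θ ← 76° -72° = 4°
rotate_crank_by(-22°): θ ← 4° -22° = -18°
rotate_crank_by(+79°): θ ← -18° +79° = 61°
rotate_crank_by(+85°): θ ← 61° +85° = 146°
rotate_crank_by(+86°): θ ← 146° +86° = 232°
rotate_crank_by(+69°): θ ← 232° +69° = 301°
rotate_crank_by(-71°): θ ← 301° -71° = 230°
crank pin P = (r cos θ, r sin θ) = (-7.070664, -8.426489)
h = r sin θ − e = -8.426489 − 6 = -14.426489
x = r cos θ + √(L² − h²) = -7.070664 + √(77841.0 − 208.1236) = -7.070664 + 278.626769 = 271.556105

271.5561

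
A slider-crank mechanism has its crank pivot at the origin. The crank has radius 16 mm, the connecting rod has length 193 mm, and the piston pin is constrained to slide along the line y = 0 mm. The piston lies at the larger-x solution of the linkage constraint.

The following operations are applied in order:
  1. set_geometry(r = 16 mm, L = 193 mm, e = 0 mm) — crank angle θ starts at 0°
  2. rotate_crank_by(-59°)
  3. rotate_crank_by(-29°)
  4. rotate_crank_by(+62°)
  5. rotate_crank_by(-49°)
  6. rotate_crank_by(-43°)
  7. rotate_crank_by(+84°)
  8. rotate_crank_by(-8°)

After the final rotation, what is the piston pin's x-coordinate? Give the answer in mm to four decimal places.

set_geometry: r = 16 mm, L = 193 mm, e = 0 mm; θ ← 0°
rotate_crank_by(-59°): θ ← 0° -59° = -59°
rotate_crank_by(-29°): θ ← -59° -29° = -88°
rotate_crank_by(+62°): θ ← -88° +62° = -26°
rotate_crank_by(-49°): θ ← -26° -49° = -75°
rotate_crank_by(-43°): θ ← -75° -43° = -118°
rotate_crank_by(+84°): θ ← -118° +84° = -34°
rotate_crank_by(-8°): θ ← -34° -8° = -42°
crank pin P = (r cos θ, r sin θ) = (11.890317, -10.706090)
h = r sin θ − e = -10.706090 − 0 = -10.706090
x = r cos θ + √(L² − h²) = 11.890317 + √(37249.0 − 114.6204) = 11.890317 + 192.702827 = 204.593144

204.5931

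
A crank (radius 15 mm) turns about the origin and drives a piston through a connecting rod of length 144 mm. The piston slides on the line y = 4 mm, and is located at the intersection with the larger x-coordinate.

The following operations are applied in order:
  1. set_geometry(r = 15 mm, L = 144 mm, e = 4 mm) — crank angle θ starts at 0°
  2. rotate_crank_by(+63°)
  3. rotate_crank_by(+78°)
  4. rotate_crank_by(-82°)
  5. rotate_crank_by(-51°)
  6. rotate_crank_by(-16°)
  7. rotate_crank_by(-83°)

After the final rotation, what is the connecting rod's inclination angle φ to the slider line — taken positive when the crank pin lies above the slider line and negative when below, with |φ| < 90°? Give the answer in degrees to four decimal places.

-7.5811

set_geometry: r = 15 mm, L = 144 mm, e = 4 mm; θ ← 0°
rotate_crank_by(+63°): θ ← 0° +63° = 63°
rotate_crank_by(+78°): θ ← 63° +78° = 141°
rotate_crank_by(-82°): θ ← 141° -82° = 59°
rotate_crank_by(-51°): θ ← 59° -51° = 8°
rotate_crank_by(-16°): θ ← 8° -16° = -8°
rotate_crank_by(-83°): θ ← -8° -83° = -91°
crank pin P = (r cos θ, r sin θ) = (-0.261786, -14.997715)
h = r sin θ − e = -14.997715 − 4 = -18.997715
sin φ = h / L = -18.997715 / 144 = -0.13192858
φ = arcsin(-0.13192858) = -7.581052°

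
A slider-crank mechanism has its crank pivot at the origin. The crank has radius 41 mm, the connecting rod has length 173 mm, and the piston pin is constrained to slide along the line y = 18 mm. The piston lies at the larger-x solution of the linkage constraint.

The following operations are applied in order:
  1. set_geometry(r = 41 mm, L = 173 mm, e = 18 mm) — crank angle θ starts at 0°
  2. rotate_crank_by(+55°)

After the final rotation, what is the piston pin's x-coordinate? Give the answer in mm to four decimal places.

set_geometry: r = 41 mm, L = 173 mm, e = 18 mm; θ ← 0°
rotate_crank_by(+55°): θ ← 0° +55° = 55°
crank pin P = (r cos θ, r sin θ) = (23.516634, 33.585234)
h = r sin θ − e = 33.585234 − 18 = 15.585234
x = r cos θ + √(L² − h²) = 23.516634 + √(29929.0 − 242.8995) = 23.516634 + 172.296548 = 195.813182

195.8132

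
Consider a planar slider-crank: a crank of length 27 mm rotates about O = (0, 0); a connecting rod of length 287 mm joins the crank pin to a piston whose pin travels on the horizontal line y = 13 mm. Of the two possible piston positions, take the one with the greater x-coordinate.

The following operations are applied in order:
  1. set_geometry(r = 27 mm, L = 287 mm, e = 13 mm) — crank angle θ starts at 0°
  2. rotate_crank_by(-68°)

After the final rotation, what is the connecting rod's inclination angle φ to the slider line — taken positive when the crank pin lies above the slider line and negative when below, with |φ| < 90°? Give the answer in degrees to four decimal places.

-7.6154

set_geometry: r = 27 mm, L = 287 mm, e = 13 mm; θ ← 0°
rotate_crank_by(-68°): θ ← 0° -68° = -68°
crank pin P = (r cos θ, r sin θ) = (10.114378, -25.033964)
h = r sin θ − e = -25.033964 − 13 = -38.033964
sin φ = h / L = -38.033964 / 287 = -0.13252252
φ = arcsin(-0.13252252) = -7.615384°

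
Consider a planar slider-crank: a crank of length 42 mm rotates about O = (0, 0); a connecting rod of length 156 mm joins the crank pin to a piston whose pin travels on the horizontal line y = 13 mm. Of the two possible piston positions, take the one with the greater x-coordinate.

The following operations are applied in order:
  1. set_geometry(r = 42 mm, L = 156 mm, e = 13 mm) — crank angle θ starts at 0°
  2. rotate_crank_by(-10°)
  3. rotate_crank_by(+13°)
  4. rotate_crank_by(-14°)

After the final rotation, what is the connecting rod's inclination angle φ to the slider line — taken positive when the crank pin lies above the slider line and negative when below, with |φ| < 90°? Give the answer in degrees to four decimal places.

-7.7416

set_geometry: r = 42 mm, L = 156 mm, e = 13 mm; θ ← 0°
rotate_crank_by(-10°): θ ← 0° -10° = -10°
rotate_crank_by(+13°): θ ← -10° +13° = 3°
rotate_crank_by(-14°): θ ← 3° -14° = -11°
crank pin P = (r cos θ, r sin θ) = (41.228342, -8.013978)
h = r sin θ − e = -8.013978 − 13 = -21.013978
sin φ = h / L = -21.013978 / 156 = -0.13470499
φ = arcsin(-0.13470499) = -7.741561°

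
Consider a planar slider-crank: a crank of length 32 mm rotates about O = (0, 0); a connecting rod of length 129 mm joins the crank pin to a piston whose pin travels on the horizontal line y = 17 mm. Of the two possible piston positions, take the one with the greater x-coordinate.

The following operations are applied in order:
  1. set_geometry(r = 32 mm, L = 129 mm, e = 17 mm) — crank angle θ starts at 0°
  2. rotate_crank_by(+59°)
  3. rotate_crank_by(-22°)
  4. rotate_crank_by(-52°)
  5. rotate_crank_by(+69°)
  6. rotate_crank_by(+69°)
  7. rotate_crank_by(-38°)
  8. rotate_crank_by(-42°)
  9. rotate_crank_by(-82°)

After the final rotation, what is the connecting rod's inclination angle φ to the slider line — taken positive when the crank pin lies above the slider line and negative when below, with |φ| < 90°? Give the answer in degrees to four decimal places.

-16.7319

set_geometry: r = 32 mm, L = 129 mm, e = 17 mm; θ ← 0°
rotate_crank_by(+59°): θ ← 0° +59° = 59°
rotate_crank_by(-22°): θ ← 59° -22° = 37°
rotate_crank_by(-52°): θ ← 37° -52° = -15°
rotate_crank_by(+69°): θ ← -15° +69° = 54°
rotate_crank_by(+69°): θ ← 54° +69° = 123°
rotate_crank_by(-38°): θ ← 123° -38° = 85°
rotate_crank_by(-42°): θ ← 85° -42° = 43°
rotate_crank_by(-82°): θ ← 43° -82° = -39°
crank pin P = (r cos θ, r sin θ) = (24.868671, -20.138253)
h = r sin θ − e = -20.138253 − 17 = -37.138253
sin φ = h / L = -37.138253 / 129 = -0.28789343
φ = arcsin(-0.28789343) = -16.731881°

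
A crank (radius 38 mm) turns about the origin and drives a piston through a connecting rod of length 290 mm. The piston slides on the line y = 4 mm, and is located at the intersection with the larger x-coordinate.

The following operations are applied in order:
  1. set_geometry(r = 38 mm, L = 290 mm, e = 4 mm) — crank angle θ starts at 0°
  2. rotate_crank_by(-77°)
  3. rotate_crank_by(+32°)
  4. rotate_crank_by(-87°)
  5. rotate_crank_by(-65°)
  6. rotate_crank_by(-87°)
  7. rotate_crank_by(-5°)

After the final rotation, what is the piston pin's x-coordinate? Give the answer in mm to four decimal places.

set_geometry: r = 38 mm, L = 290 mm, e = 4 mm; θ ← 0°
rotate_crank_by(-77°): θ ← 0° -77° = -77°
rotate_crank_by(+32°): θ ← -77° +32° = -45°
rotate_crank_by(-87°): θ ← -45° -87° = -132°
rotate_crank_by(-65°): θ ← -132° -65° = -197°
rotate_crank_by(-87°): θ ← -197° -87° = -284°
rotate_crank_by(-5°): θ ← -284° -5° = -289°
crank pin P = (r cos θ, r sin θ) = (12.371590, 35.929706)
h = r sin θ − e = 35.929706 − 4 = 31.929706
x = r cos θ + √(L² − h²) = 12.371590 + √(84100.0 − 1019.5061) = 12.371590 + 288.236871 = 300.608461

300.6085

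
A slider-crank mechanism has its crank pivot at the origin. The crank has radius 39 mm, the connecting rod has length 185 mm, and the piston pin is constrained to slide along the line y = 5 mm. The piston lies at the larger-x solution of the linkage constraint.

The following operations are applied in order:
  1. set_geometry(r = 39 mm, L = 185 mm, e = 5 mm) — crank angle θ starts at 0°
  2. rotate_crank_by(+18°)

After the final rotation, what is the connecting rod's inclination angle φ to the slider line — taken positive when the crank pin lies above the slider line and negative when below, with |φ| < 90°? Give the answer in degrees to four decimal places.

set_geometry: r = 39 mm, L = 185 mm, e = 5 mm; θ ← 0°
rotate_crank_by(+18°): θ ← 0° +18° = 18°
crank pin P = (r cos θ, r sin θ) = (37.091204, 12.051663)
h = r sin θ − e = 12.051663 − 5 = 7.051663
sin φ = h / L = 7.051663 / 185 = 0.03811710
φ = arcsin(0.03811710) = 2.184478°

2.1845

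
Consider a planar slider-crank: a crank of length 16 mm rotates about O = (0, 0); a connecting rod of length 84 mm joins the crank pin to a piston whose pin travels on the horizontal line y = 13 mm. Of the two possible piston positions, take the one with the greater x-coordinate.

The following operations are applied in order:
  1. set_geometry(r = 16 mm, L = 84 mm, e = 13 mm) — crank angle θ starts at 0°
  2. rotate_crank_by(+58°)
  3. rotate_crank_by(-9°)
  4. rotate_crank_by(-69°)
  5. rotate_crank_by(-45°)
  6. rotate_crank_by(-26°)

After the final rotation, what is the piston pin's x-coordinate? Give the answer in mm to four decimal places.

set_geometry: r = 16 mm, L = 84 mm, e = 13 mm; θ ← 0°
rotate_crank_by(+58°): θ ← 0° +58° = 58°
rotate_crank_by(-9°): θ ← 58° -9° = 49°
rotate_crank_by(-69°): θ ← 49° -69° = -20°
rotate_crank_by(-45°): θ ← -20° -45° = -65°
rotate_crank_by(-26°): θ ← -65° -26° = -91°
crank pin P = (r cos θ, r sin θ) = (-0.279239, -15.997563)
h = r sin θ − e = -15.997563 − 13 = -28.997563
x = r cos θ + √(L² − h²) = -0.279239 + √(7056.0 − 840.8587) = -0.279239 + 78.836168 = 78.556929

78.5569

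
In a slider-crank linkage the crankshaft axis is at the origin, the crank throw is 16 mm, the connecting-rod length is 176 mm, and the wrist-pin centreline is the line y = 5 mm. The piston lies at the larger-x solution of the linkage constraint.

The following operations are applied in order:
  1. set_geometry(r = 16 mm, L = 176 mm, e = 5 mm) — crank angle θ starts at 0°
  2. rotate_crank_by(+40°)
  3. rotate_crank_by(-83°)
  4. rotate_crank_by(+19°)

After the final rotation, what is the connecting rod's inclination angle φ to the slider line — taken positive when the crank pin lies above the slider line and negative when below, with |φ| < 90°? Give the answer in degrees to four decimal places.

-3.7490

set_geometry: r = 16 mm, L = 176 mm, e = 5 mm; θ ← 0°
rotate_crank_by(+40°): θ ← 0° +40° = 40°
rotate_crank_by(-83°): θ ← 40° -83° = -43°
rotate_crank_by(+19°): θ ← -43° +19° = -24°
crank pin P = (r cos θ, r sin θ) = (14.616727, -6.507786)
h = r sin θ − e = -6.507786 − 5 = -11.507786
sin φ = h / L = -11.507786 / 176 = -0.06538515
φ = arcsin(-0.06538515) = -3.748968°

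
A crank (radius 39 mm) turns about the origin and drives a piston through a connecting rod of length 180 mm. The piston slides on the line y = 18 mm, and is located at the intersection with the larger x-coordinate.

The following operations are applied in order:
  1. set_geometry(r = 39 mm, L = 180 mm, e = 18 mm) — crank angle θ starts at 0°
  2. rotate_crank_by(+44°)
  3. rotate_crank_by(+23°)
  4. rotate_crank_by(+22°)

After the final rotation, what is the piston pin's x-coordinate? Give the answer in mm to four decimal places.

set_geometry: r = 39 mm, L = 180 mm, e = 18 mm; θ ← 0°
rotate_crank_by(+44°): θ ← 0° +44° = 44°
rotate_crank_by(+23°): θ ← 44° +23° = 67°
rotate_crank_by(+22°): θ ← 67° +22° = 89°
crank pin P = (r cos θ, r sin θ) = (0.680644, 38.994060)
h = r sin θ − e = 38.994060 − 18 = 20.994060
x = r cos θ + √(L² − h²) = 0.680644 + √(32400.0 − 440.7506) = 0.680644 + 178.771501 = 179.452144

179.4521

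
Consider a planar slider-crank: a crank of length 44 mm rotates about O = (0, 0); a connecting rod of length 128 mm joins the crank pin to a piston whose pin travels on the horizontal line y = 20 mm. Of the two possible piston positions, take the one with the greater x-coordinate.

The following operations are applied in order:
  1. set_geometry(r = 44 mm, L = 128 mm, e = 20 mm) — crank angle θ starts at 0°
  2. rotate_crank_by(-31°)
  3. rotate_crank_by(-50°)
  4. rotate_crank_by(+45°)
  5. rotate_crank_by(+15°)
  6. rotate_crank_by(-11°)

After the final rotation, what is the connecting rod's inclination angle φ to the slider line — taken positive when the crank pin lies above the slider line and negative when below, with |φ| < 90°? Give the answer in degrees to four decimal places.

-19.7800

set_geometry: r = 44 mm, L = 128 mm, e = 20 mm; θ ← 0°
rotate_crank_by(-31°): θ ← 0° -31° = -31°
rotate_crank_by(-50°): θ ← -31° -50° = -81°
rotate_crank_by(+45°): θ ← -81° +45° = -36°
rotate_crank_by(+15°): θ ← -36° +15° = -21°
rotate_crank_by(-11°): θ ← -21° -11° = -32°
crank pin P = (r cos θ, r sin θ) = (37.314116, -23.316448)
h = r sin θ − e = -23.316448 − 20 = -43.316448
sin φ = h / L = -43.316448 / 128 = -0.33840975
φ = arcsin(-0.33840975) = -19.780017°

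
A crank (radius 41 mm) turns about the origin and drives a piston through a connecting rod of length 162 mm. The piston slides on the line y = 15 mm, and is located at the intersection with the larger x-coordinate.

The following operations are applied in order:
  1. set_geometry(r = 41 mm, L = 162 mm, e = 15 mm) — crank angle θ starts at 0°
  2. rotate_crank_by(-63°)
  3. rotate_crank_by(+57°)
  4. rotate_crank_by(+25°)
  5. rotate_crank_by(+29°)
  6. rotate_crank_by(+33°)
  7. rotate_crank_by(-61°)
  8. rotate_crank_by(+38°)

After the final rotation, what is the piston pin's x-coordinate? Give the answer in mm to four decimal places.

182.5158

set_geometry: r = 41 mm, L = 162 mm, e = 15 mm; θ ← 0°
rotate_crank_by(-63°): θ ← 0° -63° = -63°
rotate_crank_by(+57°): θ ← -63° +57° = -6°
rotate_crank_by(+25°): θ ← -6° +25° = 19°
rotate_crank_by(+29°): θ ← 19° +29° = 48°
rotate_crank_by(+33°): θ ← 48° +33° = 81°
rotate_crank_by(-61°): θ ← 81° -61° = 20°
rotate_crank_by(+38°): θ ← 20° +38° = 58°
crank pin P = (r cos θ, r sin θ) = (21.726690, 34.769972)
h = r sin θ − e = 34.769972 − 15 = 19.769972
x = r cos θ + √(L² − h²) = 21.726690 + √(26244.0 − 390.8518) = 21.726690 + 160.789142 = 182.515832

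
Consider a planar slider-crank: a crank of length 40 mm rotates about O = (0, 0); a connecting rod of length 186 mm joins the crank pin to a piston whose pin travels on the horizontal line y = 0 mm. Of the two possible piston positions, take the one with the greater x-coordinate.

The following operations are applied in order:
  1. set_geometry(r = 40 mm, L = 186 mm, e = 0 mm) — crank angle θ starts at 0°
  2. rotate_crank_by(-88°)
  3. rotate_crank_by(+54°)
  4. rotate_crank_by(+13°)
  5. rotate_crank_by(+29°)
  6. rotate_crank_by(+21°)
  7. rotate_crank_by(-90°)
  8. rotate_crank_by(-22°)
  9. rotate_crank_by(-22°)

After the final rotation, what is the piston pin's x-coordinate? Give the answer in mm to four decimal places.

171.5900

set_geometry: r = 40 mm, L = 186 mm, e = 0 mm; θ ← 0°
rotate_crank_by(-88°): θ ← 0° -88° = -88°
rotate_crank_by(+54°): θ ← -88° +54° = -34°
rotate_crank_by(+13°): θ ← -34° +13° = -21°
rotate_crank_by(+29°): θ ← -21° +29° = 8°
rotate_crank_by(+21°): θ ← 8° +21° = 29°
rotate_crank_by(-90°): θ ← 29° -90° = -61°
rotate_crank_by(-22°): θ ← -61° -22° = -83°
rotate_crank_by(-22°): θ ← -83° -22° = -105°
crank pin P = (r cos θ, r sin θ) = (-10.352762, -38.637033)
h = r sin θ − e = -38.637033 − 0 = -38.637033
x = r cos θ + √(L² − h²) = -10.352762 + √(34596.0 − 1492.8203) = -10.352762 + 181.942792 = 171.590031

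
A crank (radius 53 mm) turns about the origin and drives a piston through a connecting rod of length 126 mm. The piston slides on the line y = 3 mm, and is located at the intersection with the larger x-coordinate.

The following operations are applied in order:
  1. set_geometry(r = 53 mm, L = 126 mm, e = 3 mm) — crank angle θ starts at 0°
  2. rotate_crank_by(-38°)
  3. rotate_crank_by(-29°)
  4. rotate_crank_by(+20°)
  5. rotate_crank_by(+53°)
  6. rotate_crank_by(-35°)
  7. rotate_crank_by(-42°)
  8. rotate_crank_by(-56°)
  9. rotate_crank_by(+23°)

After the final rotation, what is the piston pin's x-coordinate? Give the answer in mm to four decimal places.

100.8172

set_geometry: r = 53 mm, L = 126 mm, e = 3 mm; θ ← 0°
rotate_crank_by(-38°): θ ← 0° -38° = -38°
rotate_crank_by(-29°): θ ← -38° -29° = -67°
rotate_crank_by(+20°): θ ← -67° +20° = -47°
rotate_crank_by(+53°): θ ← -47° +53° = 6°
rotate_crank_by(-35°): θ ← 6° -35° = -29°
rotate_crank_by(-42°): θ ← -29° -42° = -71°
rotate_crank_by(-56°): θ ← -71° -56° = -127°
rotate_crank_by(+23°): θ ← -127° +23° = -104°
crank pin P = (r cos θ, r sin θ) = (-12.821860, -51.425673)
h = r sin θ − e = -51.425673 − 3 = -54.425673
x = r cos θ + √(L² − h²) = -12.821860 + √(15876.0 − 2962.1539) = -12.821860 + 113.639104 = 100.817244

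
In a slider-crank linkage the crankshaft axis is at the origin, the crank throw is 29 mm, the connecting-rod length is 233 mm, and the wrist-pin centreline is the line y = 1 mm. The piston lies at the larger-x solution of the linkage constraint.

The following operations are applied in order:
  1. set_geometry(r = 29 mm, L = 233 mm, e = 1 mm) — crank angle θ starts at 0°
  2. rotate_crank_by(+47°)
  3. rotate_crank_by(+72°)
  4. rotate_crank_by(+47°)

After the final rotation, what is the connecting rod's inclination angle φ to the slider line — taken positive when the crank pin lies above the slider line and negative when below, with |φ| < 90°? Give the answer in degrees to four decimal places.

1.4795

set_geometry: r = 29 mm, L = 233 mm, e = 1 mm; θ ← 0°
rotate_crank_by(+47°): θ ← 0° +47° = 47°
rotate_crank_by(+72°): θ ← 47° +72° = 119°
rotate_crank_by(+47°): θ ← 119° +47° = 166°
crank pin P = (r cos θ, r sin θ) = (-28.138576, 7.015735)
h = r sin θ − e = 7.015735 − 1 = 6.015735
sin φ = h / L = 6.015735 / 233 = 0.02581861
φ = arcsin(0.02581861) = 1.479462°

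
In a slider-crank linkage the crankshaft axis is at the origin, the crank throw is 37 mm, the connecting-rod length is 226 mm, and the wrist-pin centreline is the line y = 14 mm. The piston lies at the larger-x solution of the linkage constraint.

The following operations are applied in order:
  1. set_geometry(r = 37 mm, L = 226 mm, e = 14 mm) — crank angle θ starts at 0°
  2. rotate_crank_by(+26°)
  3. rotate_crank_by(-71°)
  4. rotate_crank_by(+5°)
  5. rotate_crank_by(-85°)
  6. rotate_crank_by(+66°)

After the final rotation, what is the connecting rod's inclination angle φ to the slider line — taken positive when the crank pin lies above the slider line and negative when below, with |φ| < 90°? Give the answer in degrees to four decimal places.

set_geometry: r = 37 mm, L = 226 mm, e = 14 mm; θ ← 0°
rotate_crank_by(+26°): θ ← 0° +26° = 26°
rotate_crank_by(-71°): θ ← 26° -71° = -45°
rotate_crank_by(+5°): θ ← -45° +5° = -40°
rotate_crank_by(-85°): θ ← -40° -85° = -125°
rotate_crank_by(+66°): θ ← -125° +66° = -59°
crank pin P = (r cos θ, r sin θ) = (19.056409, -31.715190)
h = r sin θ − e = -31.715190 − 14 = -45.715190
sin φ = h / L = -45.715190 / 226 = -0.20227960
φ = arcsin(-0.20227960) = -11.670296°

-11.6703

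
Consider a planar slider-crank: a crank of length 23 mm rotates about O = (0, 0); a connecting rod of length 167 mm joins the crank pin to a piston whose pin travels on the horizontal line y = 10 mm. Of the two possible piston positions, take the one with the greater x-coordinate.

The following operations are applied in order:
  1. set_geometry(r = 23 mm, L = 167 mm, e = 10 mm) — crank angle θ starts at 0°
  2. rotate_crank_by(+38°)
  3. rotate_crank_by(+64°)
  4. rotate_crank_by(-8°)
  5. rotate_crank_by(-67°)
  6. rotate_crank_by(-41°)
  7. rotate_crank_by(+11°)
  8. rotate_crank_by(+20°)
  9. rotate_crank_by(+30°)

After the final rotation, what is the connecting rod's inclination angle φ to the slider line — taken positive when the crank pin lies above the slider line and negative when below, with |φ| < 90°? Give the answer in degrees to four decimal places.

2.3409

set_geometry: r = 23 mm, L = 167 mm, e = 10 mm; θ ← 0°
rotate_crank_by(+38°): θ ← 0° +38° = 38°
rotate_crank_by(+64°): θ ← 38° +64° = 102°
rotate_crank_by(-8°): θ ← 102° -8° = 94°
rotate_crank_by(-67°): θ ← 94° -67° = 27°
rotate_crank_by(-41°): θ ← 27° -41° = -14°
rotate_crank_by(+11°): θ ← -14° +11° = -3°
rotate_crank_by(+20°): θ ← -3° +20° = 17°
rotate_crank_by(+30°): θ ← 17° +30° = 47°
crank pin P = (r cos θ, r sin θ) = (15.685962, 16.821135)
h = r sin θ − e = 16.821135 − 10 = 6.821135
sin φ = h / L = 6.821135 / 167 = 0.04084512
φ = arcsin(0.04084512) = 2.340904°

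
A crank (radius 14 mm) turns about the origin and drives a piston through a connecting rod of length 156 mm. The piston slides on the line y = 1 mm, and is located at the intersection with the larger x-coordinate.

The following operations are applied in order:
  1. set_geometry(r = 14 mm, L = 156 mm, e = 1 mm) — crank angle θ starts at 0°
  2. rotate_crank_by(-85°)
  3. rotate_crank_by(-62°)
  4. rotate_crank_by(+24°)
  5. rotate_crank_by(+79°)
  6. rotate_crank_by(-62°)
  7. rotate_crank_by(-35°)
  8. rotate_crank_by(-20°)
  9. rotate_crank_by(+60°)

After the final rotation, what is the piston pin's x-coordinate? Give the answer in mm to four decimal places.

set_geometry: r = 14 mm, L = 156 mm, e = 1 mm; θ ← 0°
rotate_crank_by(-85°): θ ← 0° -85° = -85°
rotate_crank_by(-62°): θ ← -85° -62° = -147°
rotate_crank_by(+24°): θ ← -147° +24° = -123°
rotate_crank_by(+79°): θ ← -123° +79° = -44°
rotate_crank_by(-62°): θ ← -44° -62° = -106°
rotate_crank_by(-35°): θ ← -106° -35° = -141°
rotate_crank_by(-20°): θ ← -141° -20° = -161°
rotate_crank_by(+60°): θ ← -161° +60° = -101°
crank pin P = (r cos θ, r sin θ) = (-2.671326, -13.742781)
h = r sin θ − e = -13.742781 − 1 = -14.742781
x = r cos θ + √(L² − h²) = -2.671326 + √(24336.0 − 217.3496) = -2.671326 + 155.301804 = 152.630478

152.6305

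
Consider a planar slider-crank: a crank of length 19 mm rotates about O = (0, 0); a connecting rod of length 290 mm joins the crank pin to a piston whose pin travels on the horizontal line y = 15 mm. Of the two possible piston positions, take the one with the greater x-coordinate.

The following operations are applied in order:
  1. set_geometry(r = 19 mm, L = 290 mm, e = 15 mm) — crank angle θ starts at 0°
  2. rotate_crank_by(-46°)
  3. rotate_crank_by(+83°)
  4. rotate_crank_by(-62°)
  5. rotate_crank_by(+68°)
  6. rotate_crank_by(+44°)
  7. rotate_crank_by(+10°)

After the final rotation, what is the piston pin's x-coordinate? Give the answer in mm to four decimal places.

set_geometry: r = 19 mm, L = 290 mm, e = 15 mm; θ ← 0°
rotate_crank_by(-46°): θ ← 0° -46° = -46°
rotate_crank_by(+83°): θ ← -46° +83° = 37°
rotate_crank_by(-62°): θ ← 37° -62° = -25°
rotate_crank_by(+68°): θ ← -25° +68° = 43°
rotate_crank_by(+44°): θ ← 43° +44° = 87°
rotate_crank_by(+10°): θ ← 87° +10° = 97°
crank pin P = (r cos θ, r sin θ) = (-2.315518, 18.858377)
h = r sin θ − e = 18.858377 − 15 = 3.858377
x = r cos θ + √(L² − h²) = -2.315518 + √(84100.0 − 14.8871) = -2.315518 + 289.974331 = 287.658814

287.6588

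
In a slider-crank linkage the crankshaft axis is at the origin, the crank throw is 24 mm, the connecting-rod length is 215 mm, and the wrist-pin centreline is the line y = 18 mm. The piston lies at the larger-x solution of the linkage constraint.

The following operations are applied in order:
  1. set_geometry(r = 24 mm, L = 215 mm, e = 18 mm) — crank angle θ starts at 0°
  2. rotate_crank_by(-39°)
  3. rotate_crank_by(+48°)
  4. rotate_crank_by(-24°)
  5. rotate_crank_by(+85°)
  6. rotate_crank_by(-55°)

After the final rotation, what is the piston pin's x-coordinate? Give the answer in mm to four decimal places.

237.8588

set_geometry: r = 24 mm, L = 215 mm, e = 18 mm; θ ← 0°
rotate_crank_by(-39°): θ ← 0° -39° = -39°
rotate_crank_by(+48°): θ ← -39° +48° = 9°
rotate_crank_by(-24°): θ ← 9° -24° = -15°
rotate_crank_by(+85°): θ ← -15° +85° = 70°
rotate_crank_by(-55°): θ ← 70° -55° = 15°
crank pin P = (r cos θ, r sin θ) = (23.182220, 6.211657)
h = r sin θ − e = 6.211657 − 18 = -11.788343
x = r cos θ + √(L² − h²) = 23.182220 + √(46225.0 − 138.9650) = 23.182220 + 214.676582 = 237.858802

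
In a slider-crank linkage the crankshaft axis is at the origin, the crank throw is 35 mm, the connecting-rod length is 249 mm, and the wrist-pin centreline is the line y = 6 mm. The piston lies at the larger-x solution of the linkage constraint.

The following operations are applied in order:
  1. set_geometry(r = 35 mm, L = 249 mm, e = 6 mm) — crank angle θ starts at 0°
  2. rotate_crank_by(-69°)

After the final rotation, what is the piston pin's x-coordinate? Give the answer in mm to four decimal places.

set_geometry: r = 35 mm, L = 249 mm, e = 6 mm; θ ← 0°
rotate_crank_by(-69°): θ ← 0° -69° = -69°
crank pin P = (r cos θ, r sin θ) = (12.542878, -32.675315)
h = r sin θ − e = -32.675315 − 6 = -38.675315
x = r cos θ + √(L² − h²) = 12.542878 + √(62001.0 − 1495.7800) = 12.542878 + 245.978088 = 258.520967

258.5210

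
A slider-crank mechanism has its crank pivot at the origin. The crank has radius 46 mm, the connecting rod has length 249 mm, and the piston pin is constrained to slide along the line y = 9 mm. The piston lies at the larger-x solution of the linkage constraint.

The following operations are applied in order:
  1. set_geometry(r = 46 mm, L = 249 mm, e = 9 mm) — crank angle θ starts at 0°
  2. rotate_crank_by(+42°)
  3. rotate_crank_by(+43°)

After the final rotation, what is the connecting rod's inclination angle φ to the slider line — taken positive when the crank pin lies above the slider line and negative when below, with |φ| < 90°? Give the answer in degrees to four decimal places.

8.5047

set_geometry: r = 46 mm, L = 249 mm, e = 9 mm; θ ← 0°
rotate_crank_by(+42°): θ ← 0° +42° = 42°
rotate_crank_by(+43°): θ ← 42° +43° = 85°
crank pin P = (r cos θ, r sin θ) = (4.009164, 45.824956)
h = r sin θ − e = 45.824956 − 9 = 36.824956
sin φ = h / L = 36.824956 / 249 = 0.14789139
φ = arcsin(0.14789139) = 8.504749°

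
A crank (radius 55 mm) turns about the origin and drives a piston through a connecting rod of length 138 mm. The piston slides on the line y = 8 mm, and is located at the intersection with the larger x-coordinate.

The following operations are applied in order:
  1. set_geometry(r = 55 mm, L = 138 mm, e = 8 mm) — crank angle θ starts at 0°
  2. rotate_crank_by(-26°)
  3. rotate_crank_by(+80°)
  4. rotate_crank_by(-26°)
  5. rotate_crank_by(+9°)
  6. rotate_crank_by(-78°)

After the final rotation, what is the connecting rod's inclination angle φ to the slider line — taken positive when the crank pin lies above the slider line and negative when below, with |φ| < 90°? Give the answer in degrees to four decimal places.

-18.6293

set_geometry: r = 55 mm, L = 138 mm, e = 8 mm; θ ← 0°
rotate_crank_by(-26°): θ ← 0° -26° = -26°
rotate_crank_by(+80°): θ ← -26° +80° = 54°
rotate_crank_by(-26°): θ ← 54° -26° = 28°
rotate_crank_by(+9°): θ ← 28° +9° = 37°
rotate_crank_by(-78°): θ ← 37° -78° = -41°
crank pin P = (r cos θ, r sin θ) = (41.509027, -36.083247)
h = r sin θ − e = -36.083247 − 8 = -44.083247
sin φ = h / L = -44.083247 / 138 = -0.31944382
φ = arcsin(-0.31944382) = -18.629293°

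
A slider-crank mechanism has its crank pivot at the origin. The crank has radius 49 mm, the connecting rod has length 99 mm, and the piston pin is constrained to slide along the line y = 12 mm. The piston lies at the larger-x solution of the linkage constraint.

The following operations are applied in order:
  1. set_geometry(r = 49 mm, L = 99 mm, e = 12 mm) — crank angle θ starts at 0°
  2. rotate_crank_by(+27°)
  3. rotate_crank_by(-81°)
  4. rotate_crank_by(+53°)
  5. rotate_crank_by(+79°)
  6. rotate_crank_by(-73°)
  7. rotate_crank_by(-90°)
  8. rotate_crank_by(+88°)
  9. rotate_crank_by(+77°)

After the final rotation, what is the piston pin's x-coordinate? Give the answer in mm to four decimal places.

set_geometry: r = 49 mm, L = 99 mm, e = 12 mm; θ ← 0°
rotate_crank_by(+27°): θ ← 0° +27° = 27°
rotate_crank_by(-81°): θ ← 27° -81° = -54°
rotate_crank_by(+53°): θ ← -54° +53° = -1°
rotate_crank_by(+79°): θ ← -1° +79° = 78°
rotate_crank_by(-73°): θ ← 78° -73° = 5°
rotate_crank_by(-90°): θ ← 5° -90° = -85°
rotate_crank_by(+88°): θ ← -85° +88° = 3°
rotate_crank_by(+77°): θ ← 3° +77° = 80°
crank pin P = (r cos θ, r sin θ) = (8.508761, 48.255580)
h = r sin θ − e = 48.255580 − 12 = 36.255580
x = r cos θ + √(L² − h²) = 8.508761 + √(9801.0 − 1314.4671) = 8.508761 + 92.122380 = 100.631141

100.6311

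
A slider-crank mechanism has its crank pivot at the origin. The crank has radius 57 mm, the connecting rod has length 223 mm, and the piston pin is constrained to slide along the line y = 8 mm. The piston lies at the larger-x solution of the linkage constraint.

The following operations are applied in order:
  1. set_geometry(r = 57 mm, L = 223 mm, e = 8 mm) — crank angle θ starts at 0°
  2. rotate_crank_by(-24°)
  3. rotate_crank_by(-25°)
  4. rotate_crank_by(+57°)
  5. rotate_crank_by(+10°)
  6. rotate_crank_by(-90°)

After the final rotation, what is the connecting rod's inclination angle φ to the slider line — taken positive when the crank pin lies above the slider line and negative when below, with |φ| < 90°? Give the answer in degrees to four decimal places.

set_geometry: r = 57 mm, L = 223 mm, e = 8 mm; θ ← 0°
rotate_crank_by(-24°): θ ← 0° -24° = -24°
rotate_crank_by(-25°): θ ← -24° -25° = -49°
rotate_crank_by(+57°): θ ← -49° +57° = 8°
rotate_crank_by(+10°): θ ← 8° +10° = 18°
rotate_crank_by(-90°): θ ← 18° -90° = -72°
crank pin P = (r cos θ, r sin θ) = (17.613969, -54.210221)
h = r sin θ − e = -54.210221 − 8 = -62.210221
sin φ = h / L = -62.210221 / 223 = -0.27896960
φ = arcsin(-0.27896960) = -16.198717°

-16.1987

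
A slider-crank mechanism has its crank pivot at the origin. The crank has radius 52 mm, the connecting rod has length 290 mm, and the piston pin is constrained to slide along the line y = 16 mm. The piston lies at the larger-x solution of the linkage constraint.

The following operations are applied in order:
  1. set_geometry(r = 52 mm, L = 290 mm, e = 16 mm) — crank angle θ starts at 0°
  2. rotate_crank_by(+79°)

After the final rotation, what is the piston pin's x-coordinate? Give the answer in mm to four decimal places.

297.7968

set_geometry: r = 52 mm, L = 290 mm, e = 16 mm; θ ← 0°
rotate_crank_by(+79°): θ ← 0° +79° = 79°
crank pin P = (r cos θ, r sin θ) = (9.922068, 51.044614)
h = r sin θ − e = 51.044614 − 16 = 35.044614
x = r cos θ + √(L² − h²) = 9.922068 + √(84100.0 − 1228.1249) = 9.922068 + 287.874756 = 297.796824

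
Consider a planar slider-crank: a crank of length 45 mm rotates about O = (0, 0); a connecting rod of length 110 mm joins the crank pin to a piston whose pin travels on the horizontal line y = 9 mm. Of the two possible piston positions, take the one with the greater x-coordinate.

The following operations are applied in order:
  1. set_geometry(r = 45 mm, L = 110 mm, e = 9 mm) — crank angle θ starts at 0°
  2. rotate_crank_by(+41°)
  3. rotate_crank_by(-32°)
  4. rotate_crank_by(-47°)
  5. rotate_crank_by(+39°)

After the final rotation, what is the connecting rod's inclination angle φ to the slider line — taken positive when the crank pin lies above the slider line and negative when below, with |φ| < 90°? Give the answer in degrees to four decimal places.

-4.2828

set_geometry: r = 45 mm, L = 110 mm, e = 9 mm; θ ← 0°
rotate_crank_by(+41°): θ ← 0° +41° = 41°
rotate_crank_by(-32°): θ ← 41° -32° = 9°
rotate_crank_by(-47°): θ ← 9° -47° = -38°
rotate_crank_by(+39°): θ ← -38° +39° = 1°
crank pin P = (r cos θ, r sin θ) = (44.993146, 0.785358)
h = r sin θ − e = 0.785358 − 9 = -8.214642
sin φ = h / L = -8.214642 / 110 = -0.07467856
φ = arcsin(-0.07467856) = -4.282753°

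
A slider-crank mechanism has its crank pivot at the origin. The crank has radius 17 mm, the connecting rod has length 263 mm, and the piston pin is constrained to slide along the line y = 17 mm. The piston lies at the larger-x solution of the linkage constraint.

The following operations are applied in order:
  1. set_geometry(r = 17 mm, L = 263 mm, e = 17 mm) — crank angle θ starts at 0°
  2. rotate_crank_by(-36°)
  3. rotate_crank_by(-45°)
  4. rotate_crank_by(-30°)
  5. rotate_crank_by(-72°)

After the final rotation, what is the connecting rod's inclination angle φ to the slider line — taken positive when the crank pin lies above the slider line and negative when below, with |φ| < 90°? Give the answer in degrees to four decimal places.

-3.5119

set_geometry: r = 17 mm, L = 263 mm, e = 17 mm; θ ← 0°
rotate_crank_by(-36°): θ ← 0° -36° = -36°
rotate_crank_by(-45°): θ ← -36° -45° = -81°
rotate_crank_by(-30°): θ ← -81° -30° = -111°
rotate_crank_by(-72°): θ ← -111° -72° = -183°
crank pin P = (r cos θ, r sin θ) = (-16.976702, 0.889711)
h = r sin θ − e = 0.889711 − 17 = -16.110289
sin φ = h / L = -16.110289 / 263 = -0.06125585
φ = arcsin(-0.06125585) = -3.511900°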